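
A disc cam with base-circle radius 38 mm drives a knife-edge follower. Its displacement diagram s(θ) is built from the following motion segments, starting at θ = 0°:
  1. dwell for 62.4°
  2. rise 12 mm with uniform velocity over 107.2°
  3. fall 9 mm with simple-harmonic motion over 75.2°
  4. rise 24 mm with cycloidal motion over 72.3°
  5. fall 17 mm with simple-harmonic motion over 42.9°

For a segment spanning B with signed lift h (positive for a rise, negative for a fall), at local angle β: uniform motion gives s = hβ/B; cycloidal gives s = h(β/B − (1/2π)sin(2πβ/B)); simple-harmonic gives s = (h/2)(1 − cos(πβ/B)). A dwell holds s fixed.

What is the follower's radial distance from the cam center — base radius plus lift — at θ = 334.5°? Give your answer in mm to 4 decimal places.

seg 1 [0°–62.4°] dwell: s stays 0.0000
seg 2 [62.4°–169.6°] uniform, h=12: full span → s += 12 → s = 12.0000
seg 3 [169.6°–244.8°] simple-harmonic, h=-9: full span → s += -9 → s = 3.0000
seg 4 [244.8°–317.1°] cycloidal, h=24: full span → s += 24 → s = 27.0000
seg 5 [317.1°–360°] simple-harmonic, h=-17: θ=334.5° here. β=17.4, B=42.9. -17/2·(1 − cos(π·0.4056)) = -6.0158 → s = 20.9842
radial distance = base radius + s = 38 + 20.9842 = 58.9842

58.9842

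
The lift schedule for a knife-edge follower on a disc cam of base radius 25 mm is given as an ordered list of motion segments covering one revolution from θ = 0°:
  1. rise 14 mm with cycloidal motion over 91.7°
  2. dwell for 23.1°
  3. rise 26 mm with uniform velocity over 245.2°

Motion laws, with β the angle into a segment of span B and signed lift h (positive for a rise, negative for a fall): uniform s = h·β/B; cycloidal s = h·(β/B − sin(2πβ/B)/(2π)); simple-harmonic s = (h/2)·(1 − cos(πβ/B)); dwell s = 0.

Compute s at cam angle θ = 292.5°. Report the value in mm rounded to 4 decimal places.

seg 1 [0°–91.7°] cycloidal, h=14: full span → s += 14 → s = 14.0000
seg 2 [91.7°–114.8°] dwell: s stays 14.0000
seg 3 [114.8°–360°] uniform, h=26: θ=292.5° here. β=177.7, B=245.2. 26·177.7/245.2 = 18.8426 → s = 32.8426

32.8426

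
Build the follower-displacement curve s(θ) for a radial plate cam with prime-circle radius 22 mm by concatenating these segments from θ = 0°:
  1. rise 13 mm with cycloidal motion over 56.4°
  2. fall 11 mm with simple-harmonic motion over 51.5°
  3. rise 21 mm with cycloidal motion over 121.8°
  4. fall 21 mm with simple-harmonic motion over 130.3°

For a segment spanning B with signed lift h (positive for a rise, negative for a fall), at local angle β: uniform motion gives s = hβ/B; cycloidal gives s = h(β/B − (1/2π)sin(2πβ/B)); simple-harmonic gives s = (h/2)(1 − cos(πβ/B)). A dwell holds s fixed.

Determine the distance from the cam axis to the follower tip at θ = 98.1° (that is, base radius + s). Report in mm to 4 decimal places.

seg 1 [0°–56.4°] cycloidal, h=13: full span → s += 13 → s = 13.0000
seg 2 [56.4°–107.9°] simple-harmonic, h=-11: θ=98.1° here. β=41.7, B=51.5. -11/2·(1 − cos(π·0.8097)) = -10.0461 → s = 2.9539
radial distance = base radius + s = 22 + 2.9539 = 24.9539

24.9539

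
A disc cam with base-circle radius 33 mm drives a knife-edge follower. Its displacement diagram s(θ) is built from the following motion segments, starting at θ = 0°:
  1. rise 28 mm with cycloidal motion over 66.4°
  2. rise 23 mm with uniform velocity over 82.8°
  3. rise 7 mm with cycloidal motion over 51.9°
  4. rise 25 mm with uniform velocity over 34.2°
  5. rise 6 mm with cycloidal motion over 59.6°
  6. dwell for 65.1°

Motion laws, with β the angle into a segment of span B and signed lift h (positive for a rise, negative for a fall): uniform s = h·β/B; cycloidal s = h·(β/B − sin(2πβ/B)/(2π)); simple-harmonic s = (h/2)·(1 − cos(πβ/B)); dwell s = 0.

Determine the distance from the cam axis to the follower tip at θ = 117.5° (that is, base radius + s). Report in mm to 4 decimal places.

seg 1 [0°–66.4°] cycloidal, h=28: full span → s += 28 → s = 28.0000
seg 2 [66.4°–149.2°] uniform, h=23: θ=117.5° here. β=51.1, B=82.8. 23·51.1/82.8 = 14.1944 → s = 42.1944
radial distance = base radius + s = 33 + 42.1944 = 75.1944

75.1944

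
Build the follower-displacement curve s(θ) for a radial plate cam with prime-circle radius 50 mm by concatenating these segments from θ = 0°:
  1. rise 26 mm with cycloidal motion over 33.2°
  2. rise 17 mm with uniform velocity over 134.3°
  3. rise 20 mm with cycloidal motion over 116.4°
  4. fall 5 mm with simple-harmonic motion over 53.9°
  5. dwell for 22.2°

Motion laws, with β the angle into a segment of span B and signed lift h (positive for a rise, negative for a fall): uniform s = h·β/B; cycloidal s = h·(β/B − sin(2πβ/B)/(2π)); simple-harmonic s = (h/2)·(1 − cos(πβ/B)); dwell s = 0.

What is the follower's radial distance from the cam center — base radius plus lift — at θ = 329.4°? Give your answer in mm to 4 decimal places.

seg 1 [0°–33.2°] cycloidal, h=26: full span → s += 26 → s = 26.0000
seg 2 [33.2°–167.5°] uniform, h=17: full span → s += 17 → s = 43.0000
seg 3 [167.5°–283.9°] cycloidal, h=20: full span → s += 20 → s = 63.0000
seg 4 [283.9°–337.8°] simple-harmonic, h=-5: θ=329.4° here. β=45.5, B=53.9. -5/2·(1 − cos(π·0.8442)) = -4.7063 → s = 58.2937
radial distance = base radius + s = 50 + 58.2937 = 108.2937

108.2937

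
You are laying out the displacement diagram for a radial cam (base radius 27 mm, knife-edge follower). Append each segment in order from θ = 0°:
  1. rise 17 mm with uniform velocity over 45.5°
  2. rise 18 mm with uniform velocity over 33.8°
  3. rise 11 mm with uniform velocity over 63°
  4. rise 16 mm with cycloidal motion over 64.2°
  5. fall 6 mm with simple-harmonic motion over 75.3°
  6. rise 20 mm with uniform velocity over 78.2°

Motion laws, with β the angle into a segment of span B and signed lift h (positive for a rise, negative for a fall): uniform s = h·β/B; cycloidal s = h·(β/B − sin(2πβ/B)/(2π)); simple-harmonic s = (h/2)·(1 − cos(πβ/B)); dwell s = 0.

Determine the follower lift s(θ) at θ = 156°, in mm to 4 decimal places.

seg 1 [0°–45.5°] uniform, h=17: full span → s += 17 → s = 17.0000
seg 2 [45.5°–79.3°] uniform, h=18: full span → s += 18 → s = 35.0000
seg 3 [79.3°–142.3°] uniform, h=11: full span → s += 11 → s = 46.0000
seg 4 [142.3°–206.5°] cycloidal, h=16: θ=156° here. β=13.7, B=64.2. 16·(0.2134 − sin(2π·0.2134)/(2π)) = 0.9349 → s = 46.9349

46.9349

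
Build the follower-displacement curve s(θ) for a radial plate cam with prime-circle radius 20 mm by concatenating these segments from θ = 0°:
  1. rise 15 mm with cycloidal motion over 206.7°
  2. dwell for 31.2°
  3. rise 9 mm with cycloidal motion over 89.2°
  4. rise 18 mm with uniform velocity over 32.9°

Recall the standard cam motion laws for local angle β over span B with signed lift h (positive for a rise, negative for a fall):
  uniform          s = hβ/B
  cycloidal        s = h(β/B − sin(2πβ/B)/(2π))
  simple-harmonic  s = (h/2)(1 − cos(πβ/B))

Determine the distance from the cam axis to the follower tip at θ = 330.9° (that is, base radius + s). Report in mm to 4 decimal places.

seg 1 [0°–206.7°] cycloidal, h=15: full span → s += 15 → s = 15.0000
seg 2 [206.7°–237.9°] dwell: s stays 15.0000
seg 3 [237.9°–327.1°] cycloidal, h=9: full span → s += 9 → s = 24.0000
seg 4 [327.1°–360°] uniform, h=18: θ=330.9° here. β=3.8, B=32.9. 18·3.8/32.9 = 2.0790 → s = 26.0790
radial distance = base radius + s = 20 + 26.0790 = 46.0790

46.0790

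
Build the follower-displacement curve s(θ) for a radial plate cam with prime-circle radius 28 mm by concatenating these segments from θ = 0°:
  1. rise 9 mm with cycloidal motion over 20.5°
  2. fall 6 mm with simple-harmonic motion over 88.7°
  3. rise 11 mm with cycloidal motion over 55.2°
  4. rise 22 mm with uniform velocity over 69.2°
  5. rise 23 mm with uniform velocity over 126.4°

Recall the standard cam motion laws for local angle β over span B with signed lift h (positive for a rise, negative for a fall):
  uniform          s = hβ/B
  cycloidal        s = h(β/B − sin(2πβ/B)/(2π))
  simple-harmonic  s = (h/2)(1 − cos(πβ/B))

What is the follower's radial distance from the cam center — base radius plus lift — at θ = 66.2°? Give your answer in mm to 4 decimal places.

seg 1 [0°–20.5°] cycloidal, h=9: full span → s += 9 → s = 9.0000
seg 2 [20.5°–109.2°] simple-harmonic, h=-6: θ=66.2° here. β=45.7, B=88.7. -6/2·(1 − cos(π·0.5152)) = -3.1434 → s = 5.8566
radial distance = base radius + s = 28 + 5.8566 = 33.8566

33.8566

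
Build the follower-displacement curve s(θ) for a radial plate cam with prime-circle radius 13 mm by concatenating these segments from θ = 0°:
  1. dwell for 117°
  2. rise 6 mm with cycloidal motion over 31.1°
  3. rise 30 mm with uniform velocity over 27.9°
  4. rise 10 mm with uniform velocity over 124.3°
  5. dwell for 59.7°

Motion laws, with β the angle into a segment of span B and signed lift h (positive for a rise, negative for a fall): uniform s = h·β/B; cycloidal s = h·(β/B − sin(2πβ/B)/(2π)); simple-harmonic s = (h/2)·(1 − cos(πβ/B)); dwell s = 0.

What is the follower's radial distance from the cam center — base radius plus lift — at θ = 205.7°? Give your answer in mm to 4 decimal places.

seg 1 [0°–117°] dwell: s stays 0.0000
seg 2 [117°–148.1°] cycloidal, h=6: full span → s += 6 → s = 6.0000
seg 3 [148.1°–176°] uniform, h=30: full span → s += 30 → s = 36.0000
seg 4 [176°–300.3°] uniform, h=10: θ=205.7° here. β=29.7, B=124.3. 10·29.7/124.3 = 2.3894 → s = 38.3894
radial distance = base radius + s = 13 + 38.3894 = 51.3894

51.3894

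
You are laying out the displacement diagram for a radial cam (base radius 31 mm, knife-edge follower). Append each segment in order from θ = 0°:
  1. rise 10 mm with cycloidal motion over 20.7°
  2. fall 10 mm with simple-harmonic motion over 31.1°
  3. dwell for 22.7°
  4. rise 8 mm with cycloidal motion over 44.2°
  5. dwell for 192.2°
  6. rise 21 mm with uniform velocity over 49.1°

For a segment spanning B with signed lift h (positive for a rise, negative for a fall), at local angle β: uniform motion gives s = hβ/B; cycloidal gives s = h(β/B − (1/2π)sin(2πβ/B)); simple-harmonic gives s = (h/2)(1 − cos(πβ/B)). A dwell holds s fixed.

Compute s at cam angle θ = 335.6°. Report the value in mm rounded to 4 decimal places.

seg 1 [0°–20.7°] cycloidal, h=10: full span → s += 10 → s = 10.0000
seg 2 [20.7°–51.8°] simple-harmonic, h=-10: full span → s += -10 → s = 0.0000
seg 3 [51.8°–74.5°] dwell: s stays 0.0000
seg 4 [74.5°–118.7°] cycloidal, h=8: full span → s += 8 → s = 8.0000
seg 5 [118.7°–310.9°] dwell: s stays 8.0000
seg 6 [310.9°–360°] uniform, h=21: θ=335.6° here. β=24.7, B=49.1. 21·24.7/49.1 = 10.5642 → s = 18.5642

18.5642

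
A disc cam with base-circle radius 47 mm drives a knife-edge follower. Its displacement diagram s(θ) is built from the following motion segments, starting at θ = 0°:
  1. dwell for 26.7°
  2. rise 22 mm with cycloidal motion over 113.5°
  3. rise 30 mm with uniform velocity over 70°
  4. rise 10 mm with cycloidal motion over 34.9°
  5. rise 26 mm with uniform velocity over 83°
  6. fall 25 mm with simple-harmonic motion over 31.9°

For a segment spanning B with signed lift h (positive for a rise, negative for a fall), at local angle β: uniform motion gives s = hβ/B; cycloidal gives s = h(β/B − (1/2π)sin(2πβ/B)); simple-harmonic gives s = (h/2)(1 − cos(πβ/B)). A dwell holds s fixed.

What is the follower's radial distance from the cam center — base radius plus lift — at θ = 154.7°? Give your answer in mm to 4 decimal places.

seg 1 [0°–26.7°] dwell: s stays 0.0000
seg 2 [26.7°–140.2°] cycloidal, h=22: full span → s += 22 → s = 22.0000
seg 3 [140.2°–210.2°] uniform, h=30: θ=154.7° here. β=14.5, B=70. 30·14.5/70 = 6.2143 → s = 28.2143
radial distance = base radius + s = 47 + 28.2143 = 75.2143

75.2143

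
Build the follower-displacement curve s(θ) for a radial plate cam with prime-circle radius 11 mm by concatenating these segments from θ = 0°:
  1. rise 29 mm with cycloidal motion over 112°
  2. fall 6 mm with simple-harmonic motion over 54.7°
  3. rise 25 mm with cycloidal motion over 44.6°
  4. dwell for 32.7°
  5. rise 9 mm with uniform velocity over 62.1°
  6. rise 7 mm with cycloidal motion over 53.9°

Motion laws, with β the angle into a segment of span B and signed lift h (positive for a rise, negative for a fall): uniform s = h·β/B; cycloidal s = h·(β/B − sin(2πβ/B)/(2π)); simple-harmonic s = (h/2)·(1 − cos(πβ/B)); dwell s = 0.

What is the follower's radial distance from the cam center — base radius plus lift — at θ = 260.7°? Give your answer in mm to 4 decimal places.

seg 1 [0°–112°] cycloidal, h=29: full span → s += 29 → s = 29.0000
seg 2 [112°–166.7°] simple-harmonic, h=-6: full span → s += -6 → s = 23.0000
seg 3 [166.7°–211.3°] cycloidal, h=25: full span → s += 25 → s = 48.0000
seg 4 [211.3°–244°] dwell: s stays 48.0000
seg 5 [244°–306.1°] uniform, h=9: θ=260.7° here. β=16.7, B=62.1. 9·16.7/62.1 = 2.4203 → s = 50.4203
radial distance = base radius + s = 11 + 50.4203 = 61.4203

61.4203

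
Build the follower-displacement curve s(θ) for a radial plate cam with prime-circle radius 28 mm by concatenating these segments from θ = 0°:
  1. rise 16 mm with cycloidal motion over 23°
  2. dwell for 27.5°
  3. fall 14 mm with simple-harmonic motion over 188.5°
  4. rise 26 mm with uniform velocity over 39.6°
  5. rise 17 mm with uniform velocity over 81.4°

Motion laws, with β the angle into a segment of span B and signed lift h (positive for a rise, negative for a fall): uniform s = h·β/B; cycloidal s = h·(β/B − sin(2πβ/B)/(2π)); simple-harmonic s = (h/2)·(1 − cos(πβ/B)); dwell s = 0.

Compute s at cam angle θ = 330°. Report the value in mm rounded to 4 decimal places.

seg 1 [0°–23°] cycloidal, h=16: full span → s += 16 → s = 16.0000
seg 2 [23°–50.5°] dwell: s stays 16.0000
seg 3 [50.5°–239°] simple-harmonic, h=-14: full span → s += -14 → s = 2.0000
seg 4 [239°–278.6°] uniform, h=26: full span → s += 26 → s = 28.0000
seg 5 [278.6°–360°] uniform, h=17: θ=330° here. β=51.4, B=81.4. 17·51.4/81.4 = 10.7346 → s = 38.7346

38.7346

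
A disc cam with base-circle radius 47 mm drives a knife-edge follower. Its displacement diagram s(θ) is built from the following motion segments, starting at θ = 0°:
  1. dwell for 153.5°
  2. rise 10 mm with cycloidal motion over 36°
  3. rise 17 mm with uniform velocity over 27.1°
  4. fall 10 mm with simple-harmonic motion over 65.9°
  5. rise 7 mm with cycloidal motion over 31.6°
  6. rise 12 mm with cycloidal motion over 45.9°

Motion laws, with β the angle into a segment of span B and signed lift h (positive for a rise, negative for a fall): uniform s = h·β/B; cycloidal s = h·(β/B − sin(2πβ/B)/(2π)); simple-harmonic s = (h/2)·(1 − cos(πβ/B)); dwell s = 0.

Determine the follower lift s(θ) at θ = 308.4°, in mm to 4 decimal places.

seg 1 [0°–153.5°] dwell: s stays 0.0000
seg 2 [153.5°–189.5°] cycloidal, h=10: full span → s += 10 → s = 10.0000
seg 3 [189.5°–216.6°] uniform, h=17: full span → s += 17 → s = 27.0000
seg 4 [216.6°–282.5°] simple-harmonic, h=-10: full span → s += -10 → s = 17.0000
seg 5 [282.5°–314.1°] cycloidal, h=7: θ=308.4° here. β=25.9, B=31.6. 7·(0.8196 − sin(2π·0.8196)/(2π)) = 6.7465 → s = 23.7465

23.7465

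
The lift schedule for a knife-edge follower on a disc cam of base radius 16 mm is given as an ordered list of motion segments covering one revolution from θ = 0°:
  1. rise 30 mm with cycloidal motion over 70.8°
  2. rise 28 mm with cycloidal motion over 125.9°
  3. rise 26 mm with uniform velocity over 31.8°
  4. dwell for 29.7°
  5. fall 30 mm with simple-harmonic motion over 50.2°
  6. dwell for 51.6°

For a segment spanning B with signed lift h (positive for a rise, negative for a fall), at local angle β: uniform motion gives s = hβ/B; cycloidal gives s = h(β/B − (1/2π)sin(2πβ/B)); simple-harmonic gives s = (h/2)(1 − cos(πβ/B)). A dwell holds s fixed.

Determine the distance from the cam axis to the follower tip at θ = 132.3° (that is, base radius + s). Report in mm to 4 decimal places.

seg 1 [0°–70.8°] cycloidal, h=30: full span → s += 30 → s = 30.0000
seg 2 [70.8°–196.7°] cycloidal, h=28: θ=132.3° here. β=61.5, B=125.9. 28·(0.4885 − sin(2π·0.4885)/(2π)) = 13.3553 → s = 43.3553
radial distance = base radius + s = 16 + 43.3553 = 59.3553

59.3553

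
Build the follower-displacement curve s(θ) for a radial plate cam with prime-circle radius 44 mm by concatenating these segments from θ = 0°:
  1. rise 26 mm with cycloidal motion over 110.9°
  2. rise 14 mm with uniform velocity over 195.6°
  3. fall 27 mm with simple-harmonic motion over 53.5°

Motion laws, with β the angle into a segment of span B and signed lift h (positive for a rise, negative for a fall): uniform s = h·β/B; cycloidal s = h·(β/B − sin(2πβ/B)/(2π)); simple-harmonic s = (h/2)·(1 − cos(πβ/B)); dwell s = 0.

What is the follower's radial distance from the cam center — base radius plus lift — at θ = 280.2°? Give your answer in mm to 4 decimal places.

seg 1 [0°–110.9°] cycloidal, h=26: full span → s += 26 → s = 26.0000
seg 2 [110.9°–306.5°] uniform, h=14: θ=280.2° here. β=169.3, B=195.6. 14·169.3/195.6 = 12.1176 → s = 38.1176
radial distance = base radius + s = 44 + 38.1176 = 82.1176

82.1176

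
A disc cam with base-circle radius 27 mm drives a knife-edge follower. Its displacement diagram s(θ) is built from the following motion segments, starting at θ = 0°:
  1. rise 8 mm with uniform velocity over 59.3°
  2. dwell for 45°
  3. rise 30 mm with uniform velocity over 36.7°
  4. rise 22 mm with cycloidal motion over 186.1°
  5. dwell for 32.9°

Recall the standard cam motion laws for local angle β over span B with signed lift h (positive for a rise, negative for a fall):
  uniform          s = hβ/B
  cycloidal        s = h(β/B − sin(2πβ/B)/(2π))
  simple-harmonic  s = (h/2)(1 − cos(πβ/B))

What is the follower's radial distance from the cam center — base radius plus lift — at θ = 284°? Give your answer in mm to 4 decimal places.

seg 1 [0°–59.3°] uniform, h=8: full span → s += 8 → s = 8.0000
seg 2 [59.3°–104.3°] dwell: s stays 8.0000
seg 3 [104.3°–141°] uniform, h=30: full span → s += 30 → s = 38.0000
seg 4 [141°–327.1°] cycloidal, h=22: θ=284° here. β=143, B=186.1. 22·(0.7684 − sin(2π·0.7684)/(2π)) = 20.3829 → s = 58.3829
radial distance = base radius + s = 27 + 58.3829 = 85.3829

85.3829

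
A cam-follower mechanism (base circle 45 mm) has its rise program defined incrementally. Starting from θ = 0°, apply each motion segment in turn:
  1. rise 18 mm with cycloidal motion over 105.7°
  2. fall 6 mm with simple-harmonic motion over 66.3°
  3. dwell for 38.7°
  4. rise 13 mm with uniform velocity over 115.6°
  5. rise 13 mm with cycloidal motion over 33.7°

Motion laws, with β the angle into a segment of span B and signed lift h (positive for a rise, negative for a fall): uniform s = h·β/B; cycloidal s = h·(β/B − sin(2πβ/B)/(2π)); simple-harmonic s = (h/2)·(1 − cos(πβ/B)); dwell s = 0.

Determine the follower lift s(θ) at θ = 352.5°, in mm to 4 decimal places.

seg 1 [0°–105.7°] cycloidal, h=18: full span → s += 18 → s = 18.0000
seg 2 [105.7°–172°] simple-harmonic, h=-6: full span → s += -6 → s = 12.0000
seg 3 [172°–210.7°] dwell: s stays 12.0000
seg 4 [210.7°–326.3°] uniform, h=13: full span → s += 13 → s = 25.0000
seg 5 [326.3°–360°] cycloidal, h=13: θ=352.5° here. β=26.2, B=33.7. 13·(0.7774 − sin(2π·0.7774)/(2π)) = 12.1451 → s = 37.1451

37.1451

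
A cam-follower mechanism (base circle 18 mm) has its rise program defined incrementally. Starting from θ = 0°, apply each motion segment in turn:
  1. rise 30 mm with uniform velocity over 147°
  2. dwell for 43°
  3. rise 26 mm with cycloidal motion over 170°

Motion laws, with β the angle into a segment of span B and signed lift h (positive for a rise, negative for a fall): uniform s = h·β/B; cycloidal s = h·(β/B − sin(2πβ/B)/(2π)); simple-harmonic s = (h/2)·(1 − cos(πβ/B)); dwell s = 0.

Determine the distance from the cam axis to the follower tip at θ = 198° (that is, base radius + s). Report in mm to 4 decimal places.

seg 1 [0°–147°] uniform, h=30: full span → s += 30 → s = 30.0000
seg 2 [147°–190°] dwell: s stays 30.0000
seg 3 [190°–360°] cycloidal, h=26: θ=198° here. β=8, B=170. 26·(0.0471 − sin(2π·0.0471)/(2π)) = 0.0178 → s = 30.0178
radial distance = base radius + s = 18 + 30.0178 = 48.0178

48.0178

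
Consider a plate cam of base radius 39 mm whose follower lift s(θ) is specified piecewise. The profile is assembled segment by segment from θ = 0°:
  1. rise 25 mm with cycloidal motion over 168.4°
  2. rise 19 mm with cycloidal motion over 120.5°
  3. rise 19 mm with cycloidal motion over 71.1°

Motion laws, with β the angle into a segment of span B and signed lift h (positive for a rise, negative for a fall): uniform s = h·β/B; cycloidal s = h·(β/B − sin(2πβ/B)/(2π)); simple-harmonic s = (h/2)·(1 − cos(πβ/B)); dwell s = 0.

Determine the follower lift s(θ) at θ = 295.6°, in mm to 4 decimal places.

seg 1 [0°–168.4°] cycloidal, h=25: full span → s += 25 → s = 25.0000
seg 2 [168.4°–288.9°] cycloidal, h=19: full span → s += 19 → s = 44.0000
seg 3 [288.9°–360°] cycloidal, h=19: θ=295.6° here. β=6.7, B=71.1. 19·(0.0942 − sin(2π·0.0942)/(2π)) = 0.1028 → s = 44.1028

44.1028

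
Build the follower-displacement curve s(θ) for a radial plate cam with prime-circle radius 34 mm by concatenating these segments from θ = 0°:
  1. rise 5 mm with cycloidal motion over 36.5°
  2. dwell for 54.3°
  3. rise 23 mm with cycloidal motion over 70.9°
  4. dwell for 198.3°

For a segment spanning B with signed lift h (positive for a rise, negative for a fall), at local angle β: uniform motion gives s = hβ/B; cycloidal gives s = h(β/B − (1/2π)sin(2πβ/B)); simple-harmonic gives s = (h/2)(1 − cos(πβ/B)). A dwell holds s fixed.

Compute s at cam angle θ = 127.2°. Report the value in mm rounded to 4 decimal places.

seg 1 [0°–36.5°] cycloidal, h=5: full span → s += 5 → s = 5.0000
seg 2 [36.5°–90.8°] dwell: s stays 5.0000
seg 3 [90.8°–161.7°] cycloidal, h=23: θ=127.2° here. β=36.4, B=70.9. 23·(0.5134 − sin(2π·0.5134)/(2π)) = 12.1160 → s = 17.1160

17.1160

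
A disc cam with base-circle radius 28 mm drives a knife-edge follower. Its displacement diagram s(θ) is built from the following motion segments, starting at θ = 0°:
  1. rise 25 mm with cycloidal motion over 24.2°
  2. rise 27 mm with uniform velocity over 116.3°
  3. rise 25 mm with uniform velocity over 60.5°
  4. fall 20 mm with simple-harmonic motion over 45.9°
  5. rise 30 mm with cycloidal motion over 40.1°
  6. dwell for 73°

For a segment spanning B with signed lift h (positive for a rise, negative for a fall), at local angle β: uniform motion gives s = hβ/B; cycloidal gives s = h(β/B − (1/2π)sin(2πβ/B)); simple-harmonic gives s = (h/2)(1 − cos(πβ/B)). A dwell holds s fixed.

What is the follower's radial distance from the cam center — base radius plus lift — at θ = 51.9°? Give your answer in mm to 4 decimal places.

seg 1 [0°–24.2°] cycloidal, h=25: full span → s += 25 → s = 25.0000
seg 2 [24.2°–140.5°] uniform, h=27: θ=51.9° here. β=27.7, B=116.3. 27·27.7/116.3 = 6.4308 → s = 31.4308
radial distance = base radius + s = 28 + 31.4308 = 59.4308

59.4308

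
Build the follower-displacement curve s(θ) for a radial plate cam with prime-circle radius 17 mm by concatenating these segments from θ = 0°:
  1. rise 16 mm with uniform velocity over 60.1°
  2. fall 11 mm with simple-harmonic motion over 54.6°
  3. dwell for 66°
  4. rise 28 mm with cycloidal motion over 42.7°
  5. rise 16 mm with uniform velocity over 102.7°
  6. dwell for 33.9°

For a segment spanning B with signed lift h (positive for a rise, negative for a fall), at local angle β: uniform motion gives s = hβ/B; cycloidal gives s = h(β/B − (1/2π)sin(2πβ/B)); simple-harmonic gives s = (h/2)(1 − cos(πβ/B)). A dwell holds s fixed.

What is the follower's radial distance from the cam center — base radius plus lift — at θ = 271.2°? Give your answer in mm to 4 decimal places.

seg 1 [0°–60.1°] uniform, h=16: full span → s += 16 → s = 16.0000
seg 2 [60.1°–114.7°] simple-harmonic, h=-11: full span → s += -11 → s = 5.0000
seg 3 [114.7°–180.7°] dwell: s stays 5.0000
seg 4 [180.7°–223.4°] cycloidal, h=28: full span → s += 28 → s = 33.0000
seg 5 [223.4°–326.1°] uniform, h=16: θ=271.2° here. β=47.8, B=102.7. 16·47.8/102.7 = 7.4469 → s = 40.4469
radial distance = base radius + s = 17 + 40.4469 = 57.4469

57.4469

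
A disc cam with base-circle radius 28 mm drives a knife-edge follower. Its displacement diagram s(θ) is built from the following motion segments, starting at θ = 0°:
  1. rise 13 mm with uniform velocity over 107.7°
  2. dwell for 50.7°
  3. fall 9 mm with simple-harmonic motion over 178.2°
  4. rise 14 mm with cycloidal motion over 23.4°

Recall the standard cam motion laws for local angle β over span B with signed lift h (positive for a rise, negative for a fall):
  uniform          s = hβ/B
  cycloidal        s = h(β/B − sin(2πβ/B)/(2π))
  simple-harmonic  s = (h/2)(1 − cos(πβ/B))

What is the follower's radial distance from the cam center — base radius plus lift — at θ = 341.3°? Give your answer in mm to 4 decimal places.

seg 1 [0°–107.7°] uniform, h=13: full span → s += 13 → s = 13.0000
seg 2 [107.7°–158.4°] dwell: s stays 13.0000
seg 3 [158.4°–336.6°] simple-harmonic, h=-9: full span → s += -9 → s = 4.0000
seg 4 [336.6°–360°] cycloidal, h=14: θ=341.3° here. β=4.7, B=23.4. 14·(0.2009 − sin(2π·0.2009)/(2π)) = 0.6892 → s = 4.6892
radial distance = base radius + s = 28 + 4.6892 = 32.6892

32.6892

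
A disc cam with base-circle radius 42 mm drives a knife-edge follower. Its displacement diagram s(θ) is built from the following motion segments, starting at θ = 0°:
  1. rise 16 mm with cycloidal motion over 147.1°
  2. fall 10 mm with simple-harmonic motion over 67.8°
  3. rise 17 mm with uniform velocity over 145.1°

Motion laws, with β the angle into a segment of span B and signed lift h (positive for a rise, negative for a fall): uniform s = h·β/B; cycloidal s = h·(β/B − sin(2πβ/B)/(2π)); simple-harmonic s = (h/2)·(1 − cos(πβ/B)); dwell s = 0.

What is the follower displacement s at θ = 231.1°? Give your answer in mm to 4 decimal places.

seg 1 [0°–147.1°] cycloidal, h=16: full span → s += 16 → s = 16.0000
seg 2 [147.1°–214.9°] simple-harmonic, h=-10: full span → s += -10 → s = 6.0000
seg 3 [214.9°–360°] uniform, h=17: θ=231.1° here. β=16.2, B=145.1. 17·16.2/145.1 = 1.8980 → s = 7.8980

7.8980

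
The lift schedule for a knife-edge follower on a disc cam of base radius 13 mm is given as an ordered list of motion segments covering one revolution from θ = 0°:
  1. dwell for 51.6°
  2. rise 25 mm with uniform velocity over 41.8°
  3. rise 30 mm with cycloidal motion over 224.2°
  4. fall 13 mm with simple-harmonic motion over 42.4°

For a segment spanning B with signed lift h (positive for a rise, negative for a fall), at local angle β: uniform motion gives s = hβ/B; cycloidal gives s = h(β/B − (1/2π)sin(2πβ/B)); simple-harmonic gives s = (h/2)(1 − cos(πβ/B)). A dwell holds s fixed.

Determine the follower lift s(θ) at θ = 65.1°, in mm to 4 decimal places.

seg 1 [0°–51.6°] dwell: s stays 0.0000
seg 2 [51.6°–93.4°] uniform, h=25: θ=65.1° here. β=13.5, B=41.8. 25·13.5/41.8 = 8.0742 → s = 8.0742

8.0742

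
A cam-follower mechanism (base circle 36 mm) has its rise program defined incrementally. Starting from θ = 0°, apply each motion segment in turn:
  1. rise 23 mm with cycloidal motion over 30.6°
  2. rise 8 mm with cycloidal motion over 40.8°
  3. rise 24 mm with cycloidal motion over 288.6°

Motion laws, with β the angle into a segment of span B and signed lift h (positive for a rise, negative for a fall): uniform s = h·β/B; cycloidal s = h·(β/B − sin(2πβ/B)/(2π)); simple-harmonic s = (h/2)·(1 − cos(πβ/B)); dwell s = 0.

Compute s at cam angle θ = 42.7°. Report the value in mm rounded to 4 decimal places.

seg 1 [0°–30.6°] cycloidal, h=23: full span → s += 23 → s = 23.0000
seg 2 [30.6°–71.4°] cycloidal, h=8: θ=42.7° here. β=12.1, B=40.8. 8·(0.2966 − sin(2π·0.2966)/(2π)) = 1.1534 → s = 24.1534

24.1534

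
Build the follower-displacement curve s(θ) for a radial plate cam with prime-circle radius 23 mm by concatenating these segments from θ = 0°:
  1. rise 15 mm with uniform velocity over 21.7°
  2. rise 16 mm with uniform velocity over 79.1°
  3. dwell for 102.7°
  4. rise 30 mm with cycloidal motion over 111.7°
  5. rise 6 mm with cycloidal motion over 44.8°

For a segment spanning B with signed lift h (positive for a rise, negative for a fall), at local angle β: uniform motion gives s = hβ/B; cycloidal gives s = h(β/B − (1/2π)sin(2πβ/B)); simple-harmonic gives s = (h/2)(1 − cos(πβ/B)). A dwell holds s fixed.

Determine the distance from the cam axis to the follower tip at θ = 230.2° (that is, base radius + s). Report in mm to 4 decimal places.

seg 1 [0°–21.7°] uniform, h=15: full span → s += 15 → s = 15.0000
seg 2 [21.7°–100.8°] uniform, h=16: full span → s += 16 → s = 31.0000
seg 3 [100.8°–203.5°] dwell: s stays 31.0000
seg 4 [203.5°–315.2°] cycloidal, h=30: θ=230.2° here. β=26.7, B=111.7. 30·(0.2390 − sin(2π·0.2390)/(2π)) = 2.4077 → s = 33.4077
radial distance = base radius + s = 23 + 33.4077 = 56.4077

56.4077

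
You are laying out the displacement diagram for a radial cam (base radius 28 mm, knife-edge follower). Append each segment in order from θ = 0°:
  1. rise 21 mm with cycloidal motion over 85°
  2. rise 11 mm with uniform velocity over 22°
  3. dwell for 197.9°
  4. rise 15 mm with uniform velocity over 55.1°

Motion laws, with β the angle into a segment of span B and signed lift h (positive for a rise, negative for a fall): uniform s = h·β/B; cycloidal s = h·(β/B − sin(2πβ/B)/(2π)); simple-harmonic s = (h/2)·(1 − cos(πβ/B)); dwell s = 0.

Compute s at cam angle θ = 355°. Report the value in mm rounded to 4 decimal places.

seg 1 [0°–85°] cycloidal, h=21: full span → s += 21 → s = 21.0000
seg 2 [85°–107°] uniform, h=11: full span → s += 11 → s = 32.0000
seg 3 [107°–304.9°] dwell: s stays 32.0000
seg 4 [304.9°–360°] uniform, h=15: θ=355° here. β=50.1, B=55.1. 15·50.1/55.1 = 13.6388 → s = 45.6388

45.6388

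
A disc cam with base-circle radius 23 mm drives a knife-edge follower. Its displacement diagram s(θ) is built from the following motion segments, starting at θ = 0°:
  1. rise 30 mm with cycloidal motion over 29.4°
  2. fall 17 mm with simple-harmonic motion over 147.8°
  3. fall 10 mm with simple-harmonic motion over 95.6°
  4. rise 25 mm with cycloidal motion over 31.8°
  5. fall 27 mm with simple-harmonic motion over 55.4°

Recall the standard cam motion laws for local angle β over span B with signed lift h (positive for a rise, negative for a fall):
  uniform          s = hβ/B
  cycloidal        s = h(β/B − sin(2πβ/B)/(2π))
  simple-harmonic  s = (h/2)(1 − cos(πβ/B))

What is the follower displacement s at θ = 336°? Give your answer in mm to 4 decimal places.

seg 1 [0°–29.4°] cycloidal, h=30: full span → s += 30 → s = 30.0000
seg 2 [29.4°–177.2°] simple-harmonic, h=-17: full span → s += -17 → s = 13.0000
seg 3 [177.2°–272.8°] simple-harmonic, h=-10: full span → s += -10 → s = 3.0000
seg 4 [272.8°–304.6°] cycloidal, h=25: full span → s += 25 → s = 28.0000
seg 5 [304.6°–360°] simple-harmonic, h=-27: θ=336° here. β=31.4, B=55.4. -27/2·(1 − cos(π·0.5668)) = -16.3118 → s = 11.6882

11.6882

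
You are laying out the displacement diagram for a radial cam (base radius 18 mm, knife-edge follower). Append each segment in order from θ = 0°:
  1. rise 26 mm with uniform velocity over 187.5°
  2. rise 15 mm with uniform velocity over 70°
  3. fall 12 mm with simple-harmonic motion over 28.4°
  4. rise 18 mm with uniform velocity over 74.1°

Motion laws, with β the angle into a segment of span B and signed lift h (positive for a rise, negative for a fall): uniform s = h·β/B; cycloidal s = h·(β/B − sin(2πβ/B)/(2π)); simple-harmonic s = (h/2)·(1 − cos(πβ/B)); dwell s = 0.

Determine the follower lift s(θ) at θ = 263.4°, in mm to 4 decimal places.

seg 1 [0°–187.5°] uniform, h=26: full span → s += 26 → s = 26.0000
seg 2 [187.5°–257.5°] uniform, h=15: full span → s += 15 → s = 41.0000
seg 3 [257.5°–285.9°] simple-harmonic, h=-12: θ=263.4° here. β=5.9, B=28.4. -12/2·(1 − cos(π·0.2077)) = -1.2332 → s = 39.7668

39.7668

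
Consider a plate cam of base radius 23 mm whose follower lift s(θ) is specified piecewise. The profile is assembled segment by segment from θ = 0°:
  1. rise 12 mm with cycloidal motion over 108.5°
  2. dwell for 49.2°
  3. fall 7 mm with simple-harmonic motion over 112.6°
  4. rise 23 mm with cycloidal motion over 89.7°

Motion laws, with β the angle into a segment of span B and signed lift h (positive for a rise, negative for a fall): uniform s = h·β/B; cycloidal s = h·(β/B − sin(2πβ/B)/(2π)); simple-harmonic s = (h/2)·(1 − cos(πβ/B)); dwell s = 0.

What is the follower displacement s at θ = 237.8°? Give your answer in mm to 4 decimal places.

seg 1 [0°–108.5°] cycloidal, h=12: full span → s += 12 → s = 12.0000
seg 2 [108.5°–157.7°] dwell: s stays 12.0000
seg 3 [157.7°–270.3°] simple-harmonic, h=-7: θ=237.8° here. β=80.1, B=112.6. -7/2·(1 − cos(π·0.7114)) = -5.6570 → s = 6.3430

6.3430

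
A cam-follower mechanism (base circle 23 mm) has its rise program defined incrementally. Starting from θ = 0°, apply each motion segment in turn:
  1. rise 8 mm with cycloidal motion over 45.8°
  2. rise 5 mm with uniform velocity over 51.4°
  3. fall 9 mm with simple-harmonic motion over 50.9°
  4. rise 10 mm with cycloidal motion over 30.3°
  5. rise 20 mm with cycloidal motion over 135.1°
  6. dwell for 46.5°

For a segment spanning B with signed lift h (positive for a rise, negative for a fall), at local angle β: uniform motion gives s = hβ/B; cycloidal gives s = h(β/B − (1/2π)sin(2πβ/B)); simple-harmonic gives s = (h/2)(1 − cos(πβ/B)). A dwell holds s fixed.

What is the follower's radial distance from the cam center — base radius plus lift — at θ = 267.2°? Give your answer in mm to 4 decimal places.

seg 1 [0°–45.8°] cycloidal, h=8: full span → s += 8 → s = 8.0000
seg 2 [45.8°–97.2°] uniform, h=5: full span → s += 5 → s = 13.0000
seg 3 [97.2°–148.1°] simple-harmonic, h=-9: full span → s += -9 → s = 4.0000
seg 4 [148.1°–178.4°] cycloidal, h=10: full span → s += 10 → s = 14.0000
seg 5 [178.4°–313.5°] cycloidal, h=20: θ=267.2° here. β=88.8, B=135.1. 20·(0.6573 − sin(2π·0.6573)/(2π)) = 15.8040 → s = 29.8040
radial distance = base radius + s = 23 + 29.8040 = 52.8040

52.8040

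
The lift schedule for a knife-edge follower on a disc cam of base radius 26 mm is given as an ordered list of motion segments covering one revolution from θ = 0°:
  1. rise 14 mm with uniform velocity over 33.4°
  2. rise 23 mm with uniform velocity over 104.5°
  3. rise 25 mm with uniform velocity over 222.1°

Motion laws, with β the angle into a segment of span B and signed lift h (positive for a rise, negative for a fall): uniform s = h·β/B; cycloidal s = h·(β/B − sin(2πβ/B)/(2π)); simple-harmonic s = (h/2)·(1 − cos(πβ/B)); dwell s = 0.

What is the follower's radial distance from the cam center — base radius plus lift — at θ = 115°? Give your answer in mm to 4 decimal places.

seg 1 [0°–33.4°] uniform, h=14: full span → s += 14 → s = 14.0000
seg 2 [33.4°–137.9°] uniform, h=23: θ=115° here. β=81.6, B=104.5. 23·81.6/104.5 = 17.9598 → s = 31.9598
radial distance = base radius + s = 26 + 31.9598 = 57.9598

57.9598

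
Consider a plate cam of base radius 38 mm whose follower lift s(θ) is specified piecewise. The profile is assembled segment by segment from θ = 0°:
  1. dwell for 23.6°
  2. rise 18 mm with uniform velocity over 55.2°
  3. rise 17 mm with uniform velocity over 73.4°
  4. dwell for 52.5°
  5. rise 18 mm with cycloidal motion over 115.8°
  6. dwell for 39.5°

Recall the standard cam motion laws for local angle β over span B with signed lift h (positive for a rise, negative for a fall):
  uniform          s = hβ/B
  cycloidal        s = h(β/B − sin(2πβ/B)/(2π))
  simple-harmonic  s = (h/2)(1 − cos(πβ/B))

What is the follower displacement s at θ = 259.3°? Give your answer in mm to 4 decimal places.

seg 1 [0°–23.6°] dwell: s stays 0.0000
seg 2 [23.6°–78.8°] uniform, h=18: full span → s += 18 → s = 18.0000
seg 3 [78.8°–152.2°] uniform, h=17: full span → s += 17 → s = 35.0000
seg 4 [152.2°–204.7°] dwell: s stays 35.0000
seg 5 [204.7°–320.5°] cycloidal, h=18: θ=259.3° here. β=54.6, B=115.8. 18·(0.4715 − sin(2π·0.4715)/(2π)) = 7.9768 → s = 42.9768

42.9768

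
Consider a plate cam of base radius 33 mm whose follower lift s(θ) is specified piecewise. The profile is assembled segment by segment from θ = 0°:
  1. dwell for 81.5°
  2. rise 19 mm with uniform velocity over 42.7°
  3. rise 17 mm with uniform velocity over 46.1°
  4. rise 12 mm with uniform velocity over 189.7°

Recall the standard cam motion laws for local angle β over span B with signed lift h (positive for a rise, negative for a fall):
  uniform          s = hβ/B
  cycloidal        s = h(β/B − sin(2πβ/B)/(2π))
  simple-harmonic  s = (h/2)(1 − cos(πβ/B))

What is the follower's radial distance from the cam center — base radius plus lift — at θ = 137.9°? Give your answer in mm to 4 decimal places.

seg 1 [0°–81.5°] dwell: s stays 0.0000
seg 2 [81.5°–124.2°] uniform, h=19: full span → s += 19 → s = 19.0000
seg 3 [124.2°–170.3°] uniform, h=17: θ=137.9° here. β=13.7, B=46.1. 17·13.7/46.1 = 5.0521 → s = 24.0521
radial distance = base radius + s = 33 + 24.0521 = 57.0521

57.0521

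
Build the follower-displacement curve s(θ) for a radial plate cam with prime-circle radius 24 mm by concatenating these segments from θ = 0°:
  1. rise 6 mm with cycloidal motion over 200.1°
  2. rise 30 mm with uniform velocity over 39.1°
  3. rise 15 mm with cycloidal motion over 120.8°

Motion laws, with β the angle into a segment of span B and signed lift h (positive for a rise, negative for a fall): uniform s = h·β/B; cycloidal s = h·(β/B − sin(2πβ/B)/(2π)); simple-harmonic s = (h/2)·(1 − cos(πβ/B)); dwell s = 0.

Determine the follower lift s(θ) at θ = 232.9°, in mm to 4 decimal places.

seg 1 [0°–200.1°] cycloidal, h=6: full span → s += 6 → s = 6.0000
seg 2 [200.1°–239.2°] uniform, h=30: θ=232.9° here. β=32.8, B=39.1. 30·32.8/39.1 = 25.1662 → s = 31.1662

31.1662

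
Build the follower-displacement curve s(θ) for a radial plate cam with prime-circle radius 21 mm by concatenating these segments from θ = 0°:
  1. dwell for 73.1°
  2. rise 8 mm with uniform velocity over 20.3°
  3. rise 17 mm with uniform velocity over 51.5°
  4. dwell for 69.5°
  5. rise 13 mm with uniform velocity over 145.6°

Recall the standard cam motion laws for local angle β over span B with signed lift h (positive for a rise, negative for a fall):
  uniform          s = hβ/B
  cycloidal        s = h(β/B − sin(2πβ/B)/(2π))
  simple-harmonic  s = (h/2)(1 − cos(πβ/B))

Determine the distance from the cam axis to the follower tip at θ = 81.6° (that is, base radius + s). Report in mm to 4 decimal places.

seg 1 [0°–73.1°] dwell: s stays 0.0000
seg 2 [73.1°–93.4°] uniform, h=8: θ=81.6° here. β=8.5, B=20.3. 8·8.5/20.3 = 3.3498 → s = 3.3498
radial distance = base radius + s = 21 + 3.3498 = 24.3498

24.3498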